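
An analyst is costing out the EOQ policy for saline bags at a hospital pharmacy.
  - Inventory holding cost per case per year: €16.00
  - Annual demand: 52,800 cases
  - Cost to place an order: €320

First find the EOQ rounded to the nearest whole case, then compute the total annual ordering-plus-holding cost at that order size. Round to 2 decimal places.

€23,252.36

2DS/H = 2·52,800·320/16 = 2,112,000.00
EOQ = √2,112,000.00 ≈ 1,453.27 → Q = 1,453 cases
Orders/yr = 52,800/1,453 = 36.339; ordering cost = 36.339 × €320 = €11,628.36
Average inventory = 1,453/2 = 726.5; holding cost = 726.5 × €16 = €11,624.00
Total = €11,628.36 + €11,624.00 = €23,252.36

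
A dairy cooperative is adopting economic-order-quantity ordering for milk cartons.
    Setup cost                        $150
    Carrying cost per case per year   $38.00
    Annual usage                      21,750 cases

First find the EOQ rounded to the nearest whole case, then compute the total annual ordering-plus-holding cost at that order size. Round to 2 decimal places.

Optimal lot size Q* = (2 × 21,750 × $150 / $38)^½ ≈ 414.38 → Q = 414 cases
Orders/yr = 21,750/414 = 52.536; ordering cost = 52.536 × $150 = $7,880.43
Average inventory = 414/2 = 207; holding cost = 207 × $38 = $7,866.00
Total = $7,880.43 + $7,866.00 = $15,746.43

$15,746.43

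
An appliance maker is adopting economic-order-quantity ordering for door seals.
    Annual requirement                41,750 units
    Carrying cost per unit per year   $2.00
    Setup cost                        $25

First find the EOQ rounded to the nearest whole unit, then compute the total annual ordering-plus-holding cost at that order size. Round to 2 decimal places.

2DS/H = 2·41,750·25/2 = 1,043,750.00
EOQ = √1,043,750.00 ≈ 1,021.64 → Q = 1,022 units
Ordering: D/Q × S = 41,750/1,022 × $25 = $1,021.28
Holding:  Q/2 × H = 1,022/2 × $2 = $1,022.00
Total = $1,021.28 + $1,022.00 = $2,043.28

$2,043.28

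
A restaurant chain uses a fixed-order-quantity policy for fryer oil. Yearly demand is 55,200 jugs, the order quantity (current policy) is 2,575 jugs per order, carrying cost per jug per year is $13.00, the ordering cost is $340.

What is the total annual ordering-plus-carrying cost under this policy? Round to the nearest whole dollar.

$24,026

Orders/yr = 55,200/2,575 = 21.437; ordering cost = 21.437 × $340 = $7,288.54
Average inventory = 2,575/2 = 1287.5; holding cost = 1287.5 × $13 = $16,737.50
Total = $7,288.54 + $16,737.50 = $24,026.04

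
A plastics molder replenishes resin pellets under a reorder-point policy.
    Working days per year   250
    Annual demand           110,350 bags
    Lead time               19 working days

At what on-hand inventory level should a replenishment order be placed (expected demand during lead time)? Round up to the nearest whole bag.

Daily demand d = 110,350 / 250 = 441.400 bags/day
Demand during lead time = 441.400 × 19 = 8,386.60
Reorder point = 8,386.60 → round up

8,387 bags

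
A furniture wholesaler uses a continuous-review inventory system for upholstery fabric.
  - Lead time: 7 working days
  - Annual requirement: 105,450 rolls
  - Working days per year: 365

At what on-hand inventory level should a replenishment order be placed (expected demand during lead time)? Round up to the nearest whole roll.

2,023 rolls

Daily demand d = 105,450 / 365 = 288.904 rolls/day
Demand during lead time = 288.904 × 7 = 2,022.33
Reorder point = 2,022.33 → round up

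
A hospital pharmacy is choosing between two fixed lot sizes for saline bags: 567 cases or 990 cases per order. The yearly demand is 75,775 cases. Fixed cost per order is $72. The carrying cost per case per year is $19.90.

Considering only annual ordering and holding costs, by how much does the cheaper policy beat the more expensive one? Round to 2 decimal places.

$97.54

Annual cost at Q: ordering D·S/Q plus holding Q·H/2.
TC(567) = (75,775/567)×72 + (567/2)×19.9 = $15,263.87
TC(990) = (75,775/990)×72 + (990/2)×19.9 = $15,361.41
Cheaper: Q = 567.  Difference = $97.54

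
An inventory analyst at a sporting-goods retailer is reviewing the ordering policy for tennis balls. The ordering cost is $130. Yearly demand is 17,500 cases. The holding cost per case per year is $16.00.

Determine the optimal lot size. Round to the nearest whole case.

2DS/H = 2·17,500·130/16 = 284,375.00
EOQ = √284,375.00 ≈ 533.27

533 cases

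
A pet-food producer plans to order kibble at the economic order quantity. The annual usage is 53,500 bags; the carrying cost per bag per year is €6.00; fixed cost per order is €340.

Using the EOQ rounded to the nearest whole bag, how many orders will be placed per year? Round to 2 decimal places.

EOQ = √(2DS/H) = √(2 × 53,500 × 340 / 6)
    = √(6,063,333.33) ≈ 2,462.38 → Q = 2,462
N = D/Q = 53,500/2,462 ≈ 21.730 orders/yr

21.73 orders per year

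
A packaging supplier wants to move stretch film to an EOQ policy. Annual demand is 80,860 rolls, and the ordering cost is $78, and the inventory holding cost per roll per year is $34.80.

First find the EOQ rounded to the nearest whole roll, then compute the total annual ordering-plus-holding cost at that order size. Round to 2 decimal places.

$20,951.68

Q* = √(2·D·S / H) = √(2·80,860·78 / 34.8) = √362,475.9 ≈ 602.06 → Q = 602 rolls
Annual ordering cost = (D/Q)·S = (80,860/602) × 78 = $10,476.88
Annual holding cost  = (Q/2)·H = (602/2) × 34.8 = $10,474.80
Total = $10,476.88 + $10,474.80 = $20,951.68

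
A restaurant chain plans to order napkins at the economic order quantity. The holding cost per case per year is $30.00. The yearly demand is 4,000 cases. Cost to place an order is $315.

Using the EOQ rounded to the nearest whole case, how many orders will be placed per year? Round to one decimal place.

Q* = √(2·D·S / H) = √(2·4,000·315 / 30) = √84,000.0 ≈ 289.83 → Q = 290
Orders per year = D/Q = 4,000 / 290 = 13.793

13.8 orders per year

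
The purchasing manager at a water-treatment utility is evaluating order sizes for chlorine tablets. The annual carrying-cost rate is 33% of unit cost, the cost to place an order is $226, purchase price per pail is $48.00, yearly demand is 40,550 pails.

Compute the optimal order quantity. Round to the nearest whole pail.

H = i·C = 0.33 × $48 = $15.8400 per pail-year
Optimal lot size Q* = (2 × 40,550 × $226 / $15.84)^½ ≈ 1,075.69

1,076 pails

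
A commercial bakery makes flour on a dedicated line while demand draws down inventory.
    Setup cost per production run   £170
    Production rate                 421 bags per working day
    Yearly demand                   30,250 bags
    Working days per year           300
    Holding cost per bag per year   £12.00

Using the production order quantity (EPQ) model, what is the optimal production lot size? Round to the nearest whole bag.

Daily demand d = 30,250/300 = 100.833; p = 421; 1 − d/p = 0.76049
EPQ = √(2DS / (H(1 − d/p)))
    = √(2 × 30,250 × 170 / (12 × 0.76049)) ≈ 1,061.61

1,062 bags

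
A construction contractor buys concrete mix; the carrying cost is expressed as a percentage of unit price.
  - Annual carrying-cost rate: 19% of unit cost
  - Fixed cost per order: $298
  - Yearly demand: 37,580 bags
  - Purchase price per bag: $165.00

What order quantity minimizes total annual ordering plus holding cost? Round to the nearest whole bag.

Carrying cost H = $165 × 19% = $31.3500/bag/yr
Optimal lot size Q* = (2 × 37,580 × $298 / $31.35)^½ ≈ 845.25

845 bags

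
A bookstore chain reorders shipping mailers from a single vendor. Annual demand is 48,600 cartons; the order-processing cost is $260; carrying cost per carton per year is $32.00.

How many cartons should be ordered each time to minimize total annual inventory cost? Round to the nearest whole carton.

889 cartons

Q* = √(2·D·S / H) = √(2·48,600·260 / 32) = √789,750.0 ≈ 888.68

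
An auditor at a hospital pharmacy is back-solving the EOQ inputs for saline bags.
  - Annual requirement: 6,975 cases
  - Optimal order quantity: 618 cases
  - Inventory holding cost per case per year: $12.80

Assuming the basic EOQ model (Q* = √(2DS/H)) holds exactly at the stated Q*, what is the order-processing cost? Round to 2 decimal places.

$350.44

Since Q* = (2DS/H)^½, squaring gives Q*²·H = 2DS.
S = Q²H / (2D) = 618² × 12.8 / (2 × 6,975) = 350.4392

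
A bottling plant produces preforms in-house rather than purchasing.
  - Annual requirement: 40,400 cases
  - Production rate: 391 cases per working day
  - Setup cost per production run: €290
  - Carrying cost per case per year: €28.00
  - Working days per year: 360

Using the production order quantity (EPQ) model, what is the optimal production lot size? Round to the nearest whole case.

1,083 cases

d = 40,400/360 = 112.2222 cases/day;  effective holding cost H(1 − d/p) = 28·(1 − 112.2222/391) = 19.96363
Q* = √(2DS / H_eff) = √(2·40,400·290 / 19.96363) ≈ 1,083.39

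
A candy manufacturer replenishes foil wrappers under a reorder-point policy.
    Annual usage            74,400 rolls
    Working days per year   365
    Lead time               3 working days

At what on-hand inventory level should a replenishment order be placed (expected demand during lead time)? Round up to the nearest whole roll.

Daily demand d = 74,400 / 365 = 203.836 rolls/day
Demand during lead time = 203.836 × 3 = 611.51
Reorder point = 611.51 → round up

612 rolls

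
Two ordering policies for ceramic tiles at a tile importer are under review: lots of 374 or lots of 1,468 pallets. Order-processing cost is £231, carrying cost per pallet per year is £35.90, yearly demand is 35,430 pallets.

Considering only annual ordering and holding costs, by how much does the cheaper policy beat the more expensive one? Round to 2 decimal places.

TC(Q) = (D/Q)S + (Q/2)H
TC(374) = (35,430/374)×231 + (374/2)×35.9 = £28,596.54
TC(1,468) = (35,430/1,468)×231 + (1,468/2)×35.9 = £31,925.76
Cheaper: Q = 374.  Difference = £3,329.22

£3,329.22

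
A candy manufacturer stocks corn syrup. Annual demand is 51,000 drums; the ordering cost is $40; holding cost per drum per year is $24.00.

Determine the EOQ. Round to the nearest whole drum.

Optimal lot size Q* = (2 × 51,000 × $40 / $24)^½ ≈ 412.31

412 drums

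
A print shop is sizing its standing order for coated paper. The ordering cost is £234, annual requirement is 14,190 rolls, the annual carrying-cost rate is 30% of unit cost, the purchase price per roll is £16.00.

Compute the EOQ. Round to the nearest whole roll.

1,176 rolls

Carrying cost H = £16 × 30% = £4.8000/roll/yr
Q* = √(2·D·S / H) = √(2·14,190·234 / 4.8) = √1,383,525.0 ≈ 1,176.23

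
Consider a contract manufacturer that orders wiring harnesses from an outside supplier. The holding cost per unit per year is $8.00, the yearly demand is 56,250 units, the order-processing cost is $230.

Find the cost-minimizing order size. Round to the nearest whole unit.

1,798 units

EOQ = √(2DS/H) = √(2 × 56,250 × 230 / 8)
    = √(3,234,375.00) ≈ 1,798.44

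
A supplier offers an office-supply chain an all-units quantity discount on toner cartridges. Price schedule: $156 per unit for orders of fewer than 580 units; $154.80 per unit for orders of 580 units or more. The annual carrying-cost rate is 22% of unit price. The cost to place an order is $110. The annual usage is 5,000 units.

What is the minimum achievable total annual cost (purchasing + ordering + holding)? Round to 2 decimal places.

$784,824.52

H₁ = 22%×$156 = $34.3200;  H₂ = 22%×$154.80 = $34.0560
EOQ₁ = √(2×5,000×110/34.3200) = 179.03  (< 580, feasible at tier 1)
EOQ₂ = √(2×5,000×110/34.0560) = 179.72  (< 580 → use Q = 580 at tier-2 price)
TC(tier 1 (EOQ₁), Q≈179.0) = $786,144.27
TC(tier 2, Q≈580.0) = $784,824.52
Minimum at tier 2: $784,824.52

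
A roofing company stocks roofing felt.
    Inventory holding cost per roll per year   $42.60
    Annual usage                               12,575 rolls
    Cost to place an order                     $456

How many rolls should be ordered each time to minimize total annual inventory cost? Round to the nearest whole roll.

2DS/H = 2·12,575·456/42.6 = 269,211.27
EOQ = √269,211.27 ≈ 518.86

519 rolls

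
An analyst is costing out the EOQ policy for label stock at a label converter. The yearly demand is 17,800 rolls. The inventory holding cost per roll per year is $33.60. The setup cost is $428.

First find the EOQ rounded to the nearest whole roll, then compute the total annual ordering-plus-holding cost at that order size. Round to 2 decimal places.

$22,626.46

2DS/H = 2·17,800·428/33.6 = 453,476.19
EOQ = √453,476.19 ≈ 673.41 → Q = 673 rolls
Ordering: D/Q × S = 17,800/673 × $428 = $11,320.06
Holding:  Q/2 × H = 673/2 × $33.6 = $11,306.40
Total = $11,320.06 + $11,306.40 = $22,626.46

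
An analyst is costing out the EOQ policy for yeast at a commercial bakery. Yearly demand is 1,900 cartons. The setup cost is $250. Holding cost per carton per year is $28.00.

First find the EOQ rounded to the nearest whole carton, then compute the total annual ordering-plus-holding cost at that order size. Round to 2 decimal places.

$5,157.52

Q* = √(2·D·S / H) = √(2·1,900·250 / 28) = √33,928.6 ≈ 184.20 → Q = 184 cartons
Orders/yr = 1,900/184 = 10.326; ordering cost = 10.326 × $250 = $2,581.52
Average inventory = 184/2 = 92; holding cost = 92 × $28 = $2,576.00
Total = $2,581.52 + $2,576.00 = $5,157.52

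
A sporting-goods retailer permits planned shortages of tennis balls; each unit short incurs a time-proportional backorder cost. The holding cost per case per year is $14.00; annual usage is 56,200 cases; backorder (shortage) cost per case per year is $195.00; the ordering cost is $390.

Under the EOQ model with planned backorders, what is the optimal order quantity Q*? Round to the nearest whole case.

Q* = √(2DS/H) · √((H + b)/b)
   = √(2 × 56,200 × 390 / 14) · √((14 + 195) / 195)
   = 1,769.504 × 1.0353 ≈ 1,831.92

1,832 cases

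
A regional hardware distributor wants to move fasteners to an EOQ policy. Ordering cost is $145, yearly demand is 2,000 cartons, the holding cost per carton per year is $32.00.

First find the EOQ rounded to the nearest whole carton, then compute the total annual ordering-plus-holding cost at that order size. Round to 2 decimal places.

$4,308.15

EOQ = √(2DS/H) = √(2 × 2,000 × 145 / 32)
    = √(18,125.00) ≈ 134.63 → Q = 135 cartons
Annual ordering cost = (D/Q)·S = (2,000/135) × 145 = $2,148.15
Annual holding cost  = (Q/2)·H = (135/2) × 32 = $2,160.00
Total = $2,148.15 + $2,160.00 = $4,308.15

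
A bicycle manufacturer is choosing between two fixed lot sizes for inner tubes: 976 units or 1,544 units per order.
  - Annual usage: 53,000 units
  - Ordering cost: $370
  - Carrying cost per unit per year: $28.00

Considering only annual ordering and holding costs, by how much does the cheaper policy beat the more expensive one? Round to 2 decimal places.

$560.56

Annual cost at Q: ordering D·S/Q plus holding Q·H/2.
TC(976) = (53,000/976)×370 + (976/2)×28 = $33,756.21
TC(1,544) = (53,000/1,544)×370 + (1,544/2)×28 = $34,316.78
|ΔTC| = |$33,756.21 − $34,316.78| = $560.56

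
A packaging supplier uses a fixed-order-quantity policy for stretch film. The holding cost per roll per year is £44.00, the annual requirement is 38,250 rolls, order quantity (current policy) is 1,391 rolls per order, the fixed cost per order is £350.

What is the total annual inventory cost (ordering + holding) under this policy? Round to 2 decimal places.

£40,226.37

Annual ordering cost = (D/Q)·S = (38,250/1,391) × 350 = £9,624.37
Annual holding cost  = (Q/2)·H = (1,391/2) × 44 = £30,602.00
Total = £9,624.37 + £30,602.00 = £40,226.37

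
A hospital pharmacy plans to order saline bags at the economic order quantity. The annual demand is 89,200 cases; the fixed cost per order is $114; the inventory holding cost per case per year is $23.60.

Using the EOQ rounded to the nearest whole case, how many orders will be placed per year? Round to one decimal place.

Optimal lot size Q* = (2 × 89,200 × $114 / $23.6)^½ ≈ 928.31 → Q = 928
N = D/Q = 89,200/928 ≈ 96.121 orders/yr

96.1 orders per year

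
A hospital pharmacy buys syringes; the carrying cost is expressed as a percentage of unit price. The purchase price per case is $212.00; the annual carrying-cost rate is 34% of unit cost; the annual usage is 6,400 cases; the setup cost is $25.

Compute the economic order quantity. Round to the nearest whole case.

67 cases

H = i·C = 0.34 × $212 = $72.0800 per case-year
2DS/H = 2·6,400·25/72.08 = 4,439.51
EOQ = √4,439.51 ≈ 66.63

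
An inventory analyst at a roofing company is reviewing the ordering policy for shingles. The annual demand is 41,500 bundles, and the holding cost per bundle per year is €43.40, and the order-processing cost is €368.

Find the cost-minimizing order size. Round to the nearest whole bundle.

Q* = √(2·D·S / H) = √(2·41,500·368 / 43.4) = √703,778.8 ≈ 838.92

839 bundles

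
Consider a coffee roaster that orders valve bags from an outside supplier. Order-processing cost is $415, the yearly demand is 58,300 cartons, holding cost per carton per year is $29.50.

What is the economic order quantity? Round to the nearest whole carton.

1,281 cartons

EOQ = √(2DS/H) = √(2 × 58,300 × 415 / 29.5)
    = √(1,640,305.08) ≈ 1,280.74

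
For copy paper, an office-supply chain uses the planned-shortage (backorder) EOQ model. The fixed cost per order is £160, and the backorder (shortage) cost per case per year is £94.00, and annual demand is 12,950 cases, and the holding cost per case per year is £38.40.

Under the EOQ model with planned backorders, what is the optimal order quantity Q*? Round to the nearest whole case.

390 cases

Basic EOQ = √(2·12,950·160/38.4) = 328.507
Backorder adjustment √((H+b)/b) = √((38.4+94)/94) = 1.1868
Q* = 328.507 × 1.1868 ≈ 389.87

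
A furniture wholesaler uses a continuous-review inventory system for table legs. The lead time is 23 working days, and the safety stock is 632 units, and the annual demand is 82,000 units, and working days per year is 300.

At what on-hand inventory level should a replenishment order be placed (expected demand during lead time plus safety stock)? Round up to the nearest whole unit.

Daily demand d = 82,000 / 300 = 273.333 units/day
Demand during lead time = 273.333 × 23 = 6,286.67
Reorder point = 6,286.67 + 632 = 6,918.67 → round up

6,919 units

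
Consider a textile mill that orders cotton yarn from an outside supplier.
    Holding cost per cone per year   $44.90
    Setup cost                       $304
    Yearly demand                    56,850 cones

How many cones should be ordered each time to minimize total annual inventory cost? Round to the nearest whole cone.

Q* = √(2·D·S / H) = √(2·56,850·304 / 44.9) = √769,817.4 ≈ 877.39

877 cones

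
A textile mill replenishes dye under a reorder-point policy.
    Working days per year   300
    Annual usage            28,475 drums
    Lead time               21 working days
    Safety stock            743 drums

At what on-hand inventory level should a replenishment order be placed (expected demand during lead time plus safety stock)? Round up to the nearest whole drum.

Daily demand d = 28,475 / 300 = 94.917 drums/day
Demand during lead time = 94.917 × 21 = 1,993.25
Reorder point = 1,993.25 + 743 = 2,736.25 → round up

2,737 drums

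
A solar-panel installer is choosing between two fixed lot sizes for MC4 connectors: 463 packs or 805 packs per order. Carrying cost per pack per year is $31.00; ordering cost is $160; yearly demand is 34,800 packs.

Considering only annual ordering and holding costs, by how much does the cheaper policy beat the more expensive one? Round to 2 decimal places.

For each Q, cost = (D/Q)·S + (Q/2)·H.
TC(463) = (34,800/463)×160 + (463/2)×31 = $19,202.42
TC(805) = (34,800/805)×160 + (805/2)×31 = $19,394.27
Lots of 463 are cheaper by $191.85.

$191.85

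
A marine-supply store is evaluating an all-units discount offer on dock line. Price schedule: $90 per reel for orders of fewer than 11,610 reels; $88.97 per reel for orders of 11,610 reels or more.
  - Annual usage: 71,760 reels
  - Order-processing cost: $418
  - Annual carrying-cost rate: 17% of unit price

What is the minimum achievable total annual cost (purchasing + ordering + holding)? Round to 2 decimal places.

$6,474,870.85

H₁ = 17%×$90 = $15.3000;  H₂ = 17%×$88.97 = $15.1249
EOQ₁ = √(2×71,760×418/15.3000) = 1,980.15  (< 11,610, feasible at tier 1)
EOQ₂ = √(2×71,760×418/15.1249) = 1,991.58  (< 11,610 → use Q = 11,610 at tier-2 price)
TC(tier 1 (EOQ₁), Q≈1,980.2) = $6,488,696.33
TC(tier 2, Q≈11,610.0) = $6,474,870.85
Minimum at tier 2: $6,474,870.85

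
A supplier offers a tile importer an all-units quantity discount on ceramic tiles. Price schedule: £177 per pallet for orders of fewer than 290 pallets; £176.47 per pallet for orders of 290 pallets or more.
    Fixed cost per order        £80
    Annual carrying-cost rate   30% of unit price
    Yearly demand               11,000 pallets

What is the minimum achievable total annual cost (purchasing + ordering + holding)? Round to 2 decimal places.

H₁ = 30%×£177 = £53.1000;  H₂ = 30%×£176.47 = £52.9410
EOQ₁ = √(2×11,000×80/53.1000) = 182.06  (< 290, feasible at tier 1)
EOQ₂ = √(2×11,000×80/52.9410) = 182.33  (< 290 → use Q = 290 at tier-2 price)
TC(tier 1 (EOQ₁), Q≈182.1) = £1,956,667.26
TC(tier 2, Q≈290.0) = £1,951,880.93
Minimum at tier 2: £1,951,880.93

£1,951,880.93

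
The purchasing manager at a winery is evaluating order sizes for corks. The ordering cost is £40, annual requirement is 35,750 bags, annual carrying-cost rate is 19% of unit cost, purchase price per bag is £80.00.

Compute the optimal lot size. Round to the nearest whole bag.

434 bags

Carrying cost H = £80 × 19% = £15.2000/bag/yr
Q* = √(2·D·S / H) = √(2·35,750·40 / 15.2) = √188,157.9 ≈ 433.77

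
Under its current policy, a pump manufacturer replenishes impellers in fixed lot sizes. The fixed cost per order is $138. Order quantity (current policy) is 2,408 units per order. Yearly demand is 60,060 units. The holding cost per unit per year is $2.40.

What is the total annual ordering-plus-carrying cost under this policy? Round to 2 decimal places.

$6,331.58

Ordering: D/Q × S = 60,060/2,408 × $138 = $3,441.98
Holding:  Q/2 × H = 2,408/2 × $2.4 = $2,889.60
Total = $3,441.98 + $2,889.60 = $6,331.58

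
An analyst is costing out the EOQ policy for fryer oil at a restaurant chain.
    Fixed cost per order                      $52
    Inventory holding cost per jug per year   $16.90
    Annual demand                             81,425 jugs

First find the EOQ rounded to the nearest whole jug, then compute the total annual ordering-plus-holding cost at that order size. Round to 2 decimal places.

$11,962.97

Q* = √(2·D·S / H) = √(2·81,425·52 / 16.9) = √501,076.9 ≈ 707.87 → Q = 708 jugs
Annual ordering cost = (D/Q)·S = (81,425/708) × 52 = $5,980.37
Annual holding cost  = (Q/2)·H = (708/2) × 16.9 = $5,982.60
Total = $5,980.37 + $5,982.60 = $11,962.97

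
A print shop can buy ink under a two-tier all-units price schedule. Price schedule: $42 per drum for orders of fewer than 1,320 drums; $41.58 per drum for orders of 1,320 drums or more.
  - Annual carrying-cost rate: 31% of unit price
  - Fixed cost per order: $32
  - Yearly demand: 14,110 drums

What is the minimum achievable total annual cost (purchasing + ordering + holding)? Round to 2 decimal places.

$595,543.13

H₁ = 31%×$42 = $13.0200;  H₂ = 31%×$41.58 = $12.8898
EOQ₁ = √(2×14,110×32/13.0200) = 263.36  (< 1,320, feasible at tier 1)
EOQ₂ = √(2×14,110×32/12.8898) = 264.69  (< 1,320 → use Q = 1,320 at tier-2 price)
TC(tier 1 (EOQ₁), Q≈263.4) = $596,048.93
TC(tier 2, Q≈1,320.0) = $595,543.13
Minimum at tier 2: $595,543.13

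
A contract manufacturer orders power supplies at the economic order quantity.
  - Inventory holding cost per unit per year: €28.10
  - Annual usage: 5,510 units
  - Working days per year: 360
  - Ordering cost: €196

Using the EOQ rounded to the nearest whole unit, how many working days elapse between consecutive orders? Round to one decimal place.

18.1 days

Optimal lot size Q* = (2 × 5,510 × €196 / €28.1)^½ ≈ 277.25 → Q = 277 units
Cycle time = (working days × Q)/D = (360 × 277) / 5,510 = 18.098 days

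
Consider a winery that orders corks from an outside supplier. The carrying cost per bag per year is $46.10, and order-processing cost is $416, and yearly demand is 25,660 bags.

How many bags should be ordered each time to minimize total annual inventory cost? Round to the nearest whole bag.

Q* = √(2·D·S / H) = √(2·25,660·416 / 46.1) = √463,104.6 ≈ 680.52

681 bags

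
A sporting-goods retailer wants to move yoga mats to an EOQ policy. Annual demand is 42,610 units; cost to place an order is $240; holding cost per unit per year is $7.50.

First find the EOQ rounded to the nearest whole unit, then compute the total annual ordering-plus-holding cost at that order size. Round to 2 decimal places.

Q* = √(2·D·S / H) = √(2·42,610·240 / 7.5) = √2,727,040.0 ≈ 1,651.38 → Q = 1,651 units
Ordering: D/Q × S = 42,610/1,651 × $240 = $6,194.06
Holding:  Q/2 × H = 1,651/2 × $7.5 = $6,191.25
Total = $6,194.06 + $6,191.25 = $12,385.31

$12,385.31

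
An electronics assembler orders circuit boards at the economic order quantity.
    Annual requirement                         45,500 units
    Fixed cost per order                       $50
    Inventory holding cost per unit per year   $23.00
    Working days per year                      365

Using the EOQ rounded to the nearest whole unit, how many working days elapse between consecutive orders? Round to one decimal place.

Optimal lot size Q* = (2 × 45,500 × $50 / $23)^½ ≈ 444.78 → Q = 445 units
Cycle time = (working days × Q)/D = (365 × 445) / 45,500 = 3.570 days

3.6 days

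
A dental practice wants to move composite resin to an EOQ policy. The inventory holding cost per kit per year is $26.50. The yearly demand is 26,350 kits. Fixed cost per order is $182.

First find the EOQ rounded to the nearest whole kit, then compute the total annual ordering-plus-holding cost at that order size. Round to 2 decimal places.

2DS/H = 2·26,350·182/26.5 = 361,939.62
EOQ = √361,939.62 ≈ 601.61 → Q = 602 kits
Orders/yr = 26,350/602 = 43.771; ordering cost = 43.771 × $182 = $7,966.28
Average inventory = 602/2 = 301; holding cost = 301 × $26.5 = $7,976.50
Total = $7,966.28 + $7,976.50 = $15,942.78

$15,942.78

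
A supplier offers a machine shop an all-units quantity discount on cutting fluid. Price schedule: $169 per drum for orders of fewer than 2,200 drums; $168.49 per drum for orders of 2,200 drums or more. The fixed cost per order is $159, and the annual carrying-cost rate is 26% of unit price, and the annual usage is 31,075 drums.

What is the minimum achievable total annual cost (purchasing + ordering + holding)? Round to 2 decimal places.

H₁ = 26%×$169 = $43.9400;  H₂ = 26%×$168.49 = $43.8074
EOQ₁ = √(2×31,075×159/43.9400) = 474.23  (< 2,200, feasible at tier 1)
EOQ₂ = √(2×31,075×159/43.8074) = 474.95  (< 2,200 → use Q = 2,200 at tier-2 price)
TC(tier 1 (EOQ₁), Q≈474.2) = $5,272,512.67
TC(tier 2, Q≈2,200.0) = $5,286,260.76
Minimum at tier 1 (EOQ₁): $5,272,512.67

$5,272,512.67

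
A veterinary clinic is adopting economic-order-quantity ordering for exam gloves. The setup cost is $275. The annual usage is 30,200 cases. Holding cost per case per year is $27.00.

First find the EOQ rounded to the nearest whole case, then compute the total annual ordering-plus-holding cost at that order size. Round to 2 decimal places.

$21,177.11

Q* = √(2·D·S / H) = √(2·30,200·275 / 27) = √615,185.2 ≈ 784.34 → Q = 784 cases
Annual ordering cost = (D/Q)·S = (30,200/784) × 275 = $10,593.11
Annual holding cost  = (Q/2)·H = (784/2) × 27 = $10,584.00
Total = $10,593.11 + $10,584.00 = $21,177.11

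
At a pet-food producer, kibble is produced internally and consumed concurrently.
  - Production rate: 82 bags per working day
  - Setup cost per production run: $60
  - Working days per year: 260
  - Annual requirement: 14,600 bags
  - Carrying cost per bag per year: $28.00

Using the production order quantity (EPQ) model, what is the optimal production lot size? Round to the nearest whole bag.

d = 14,600/260 = 56.1538 bags/day;  effective holding cost H(1 − d/p) = 28·(1 − 56.1538/82) = 8.82552
Q* = √(2DS / H_eff) = √(2·14,600·60 / 8.82552) ≈ 445.55

446 bags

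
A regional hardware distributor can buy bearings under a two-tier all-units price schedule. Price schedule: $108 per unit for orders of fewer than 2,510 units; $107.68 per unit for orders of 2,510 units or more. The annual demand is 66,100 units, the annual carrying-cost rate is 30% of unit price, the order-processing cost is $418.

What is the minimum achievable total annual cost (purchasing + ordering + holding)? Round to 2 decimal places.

H₁ = 30%×$108 = $32.4000;  H₂ = 30%×$107.68 = $32.3040
EOQ₁ = √(2×66,100×418/32.4000) = 1,305.96  (< 2,510, feasible at tier 1)
EOQ₂ = √(2×66,100×418/32.3040) = 1,307.90  (< 2,510 → use Q = 2,510 at tier-2 price)
TC(tier 1 (EOQ₁), Q≈1,306.0) = $7,181,113.25
TC(tier 2, Q≈2,510.0) = $7,169,197.41
Minimum at tier 2: $7,169,197.41

$7,169,197.41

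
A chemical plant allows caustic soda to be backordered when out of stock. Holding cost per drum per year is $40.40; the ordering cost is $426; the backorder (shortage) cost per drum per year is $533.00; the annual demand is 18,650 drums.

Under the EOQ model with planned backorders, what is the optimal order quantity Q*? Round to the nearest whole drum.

650 drums

Basic EOQ = √(2·18,650·426/40.4) = 627.146
Backorder adjustment √((H+b)/b) = √((40.4+533)/533) = 1.0372
Q* = 627.146 × 1.0372 ≈ 650.48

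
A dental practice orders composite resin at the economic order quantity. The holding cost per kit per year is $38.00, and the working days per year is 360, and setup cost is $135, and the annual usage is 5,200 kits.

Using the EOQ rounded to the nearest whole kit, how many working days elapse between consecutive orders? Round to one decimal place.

13.3 days

EOQ = √(2DS/H) = √(2 × 5,200 × 135 / 38)
    = √(36,947.37) ≈ 192.22 → Q = 192 kits
T = Q/D × 360 days = 192/5,200 × 360 = 13.292 days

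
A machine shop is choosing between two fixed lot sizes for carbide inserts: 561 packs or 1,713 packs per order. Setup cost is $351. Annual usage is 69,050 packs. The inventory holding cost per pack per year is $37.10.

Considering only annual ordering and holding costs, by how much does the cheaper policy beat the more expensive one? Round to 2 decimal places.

$7,684.21

TC(Q) = (D/Q)S + (Q/2)H
TC(561) = (69,050/561)×351 + (561/2)×37.1 = $53,608.96
TC(1,713) = (69,050/1,713)×351 + (1,713/2)×37.1 = $45,924.75
Lots of 1,713 are cheaper by $7,684.21.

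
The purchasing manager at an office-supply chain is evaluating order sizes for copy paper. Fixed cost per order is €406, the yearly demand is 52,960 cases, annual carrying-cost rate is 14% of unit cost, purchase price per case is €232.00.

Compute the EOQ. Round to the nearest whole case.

Holding cost per case per year: H = 14% × €232 = €32.4800
Optimal lot size Q* = (2 × 52,960 × €406 / €32.48)^½ ≈ 1,150.65

1,151 cases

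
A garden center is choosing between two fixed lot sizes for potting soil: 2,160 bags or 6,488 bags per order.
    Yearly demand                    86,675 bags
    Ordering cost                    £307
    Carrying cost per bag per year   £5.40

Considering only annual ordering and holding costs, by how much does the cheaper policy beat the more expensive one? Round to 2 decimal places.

Annual cost at Q: ordering D·S/Q plus holding Q·H/2.
TC(2,160) = (86,675/2,160)×307 + (2,160/2)×5.4 = £18,151.09
TC(6,488) = (86,675/6,488)×307 + (6,488/2)×5.4 = £21,618.90
|ΔTC| = |£18,151.09 − £21,618.90| = £3,467.81

£3,467.81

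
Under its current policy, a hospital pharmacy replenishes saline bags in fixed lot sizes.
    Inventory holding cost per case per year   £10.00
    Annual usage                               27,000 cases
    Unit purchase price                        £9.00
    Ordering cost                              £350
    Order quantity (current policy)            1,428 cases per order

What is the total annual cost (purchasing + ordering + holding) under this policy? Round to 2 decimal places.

Annual ordering cost = (D/Q)·S = (27,000/1,428) × 350 = £6,617.65
Annual holding cost  = (Q/2)·H = (1,428/2) × 10 = £7,140.00
Purchase cost = D·C = 27,000 × 9 = £243,000.00
Total = £6,617.65 + £7,140.00 + £243,000.00 = £256,757.65

£256,757.65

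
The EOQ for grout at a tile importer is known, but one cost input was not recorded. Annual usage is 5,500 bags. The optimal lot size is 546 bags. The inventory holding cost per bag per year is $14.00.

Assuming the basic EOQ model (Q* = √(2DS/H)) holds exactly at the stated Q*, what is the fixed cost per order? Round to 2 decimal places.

Since Q* = (2DS/H)^½, squaring gives Q*²·H = 2DS.
S = Q²H / (2D) = 546² × 14 / (2 × 5,500) = 379.4204

$379.42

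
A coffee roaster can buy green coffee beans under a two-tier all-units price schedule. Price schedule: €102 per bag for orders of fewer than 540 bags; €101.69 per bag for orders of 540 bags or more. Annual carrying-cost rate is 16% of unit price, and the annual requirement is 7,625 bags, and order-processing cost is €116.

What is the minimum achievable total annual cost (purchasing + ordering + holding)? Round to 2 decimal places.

€781,417.22

H₁ = 16%×€102 = €16.3200;  H₂ = 16%×€101.69 = €16.2704
EOQ₁ = √(2×7,625×116/16.3200) = 329.23  (< 540, feasible at tier 1)
EOQ₂ = √(2×7,625×116/16.2704) = 329.73  (< 540 → use Q = 540 at tier-2 price)
TC(tier 1 (EOQ₁), Q≈329.2) = €783,123.09
TC(tier 2, Q≈540.0) = €781,417.22
Minimum at tier 2: €781,417.22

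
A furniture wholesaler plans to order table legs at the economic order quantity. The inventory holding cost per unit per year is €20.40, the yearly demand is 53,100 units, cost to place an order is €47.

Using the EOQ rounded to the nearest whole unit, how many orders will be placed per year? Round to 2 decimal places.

107.27 orders per year

Q* = √(2·D·S / H) = √(2·53,100·47 / 20.4) = √244,676.5 ≈ 494.65 → Q = 495
N = D/Q = 53,100/495 ≈ 107.273 orders/yr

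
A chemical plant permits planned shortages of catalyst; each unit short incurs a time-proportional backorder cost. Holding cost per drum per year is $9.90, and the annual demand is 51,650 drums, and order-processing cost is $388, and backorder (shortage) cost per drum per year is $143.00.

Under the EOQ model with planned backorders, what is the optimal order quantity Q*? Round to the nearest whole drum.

Basic EOQ = √(2·51,650·388/9.9) = 2,012.095
Backorder adjustment √((H+b)/b) = √((9.9+143)/143) = 1.0340
Q* = 2,012.095 × 1.0340 ≈ 2,080.58

2,081 drums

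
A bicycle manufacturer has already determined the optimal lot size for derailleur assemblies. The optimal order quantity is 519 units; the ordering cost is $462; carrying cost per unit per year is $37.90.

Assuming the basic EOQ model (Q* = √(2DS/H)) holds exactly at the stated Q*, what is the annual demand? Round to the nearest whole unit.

11,048 units per year

Since Q* = (2DS/H)^½, squaring gives Q*²·H = 2DS.
D = Q²H / (2S) = 519² × 37.9 / (2 × 462) = 11,048.47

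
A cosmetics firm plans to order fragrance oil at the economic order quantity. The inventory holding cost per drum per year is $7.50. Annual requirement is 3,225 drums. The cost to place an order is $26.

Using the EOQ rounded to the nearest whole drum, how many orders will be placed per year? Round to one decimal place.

21.5 orders per year

Optimal lot size Q* = (2 × 3,225 × $26 / $7.5)^½ ≈ 149.53 → Q = 150
N = D/Q = 3,225/150 ≈ 21.500 orders/yr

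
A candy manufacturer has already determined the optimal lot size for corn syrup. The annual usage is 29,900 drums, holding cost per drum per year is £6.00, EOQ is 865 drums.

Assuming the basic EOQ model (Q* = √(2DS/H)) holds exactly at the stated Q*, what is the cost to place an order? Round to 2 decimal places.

£75.07

Since Q* = (2DS/H)^½, squaring gives Q*²·H = 2DS.
S = Q²H / (2D) = 865² × 6 / (2 × 29,900) = 75.0727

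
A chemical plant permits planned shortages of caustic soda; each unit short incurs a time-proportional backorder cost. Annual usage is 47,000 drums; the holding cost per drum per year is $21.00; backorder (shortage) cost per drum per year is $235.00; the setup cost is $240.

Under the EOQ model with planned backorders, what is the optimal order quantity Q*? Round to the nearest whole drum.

Basic EOQ = √(2·47,000·240/21) = 1,036.478
Backorder adjustment √((H+b)/b) = √((21+235)/235) = 1.0437
Q* = 1,036.478 × 1.0437 ≈ 1,081.80

1,082 drums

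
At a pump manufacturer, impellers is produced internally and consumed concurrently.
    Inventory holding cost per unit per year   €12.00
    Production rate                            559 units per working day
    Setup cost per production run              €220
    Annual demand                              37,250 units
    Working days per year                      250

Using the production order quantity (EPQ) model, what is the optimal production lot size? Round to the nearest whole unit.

d = 37,250/250 = 149.0000 units/day;  effective holding cost H(1 − d/p) = 12·(1 − 149.0000/559) = 8.80143
Q* = √(2DS / H_eff) = √(2·37,250·220 / 8.80143) ≈ 1,364.62

1,365 units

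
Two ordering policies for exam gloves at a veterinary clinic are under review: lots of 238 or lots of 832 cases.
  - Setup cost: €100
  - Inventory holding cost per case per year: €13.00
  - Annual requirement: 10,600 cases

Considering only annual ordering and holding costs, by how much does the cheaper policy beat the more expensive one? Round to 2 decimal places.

For each Q, cost = (D/Q)·S + (Q/2)·H.
TC(238) = (10,600/238)×100 + (238/2)×13 = €6,000.78
TC(832) = (10,600/832)×100 + (832/2)×13 = €6,682.04
Cheaper: Q = 238.  Difference = €681.26

€681.26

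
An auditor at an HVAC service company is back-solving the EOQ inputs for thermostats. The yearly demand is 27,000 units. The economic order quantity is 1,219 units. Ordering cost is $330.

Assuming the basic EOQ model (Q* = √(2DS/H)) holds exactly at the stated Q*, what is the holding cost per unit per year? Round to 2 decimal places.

Since Q* = (2DS/H)^½, squaring gives Q*²·H = 2DS.
H = 2DS / Q² = 2 × 27,000 × 330 / 1,219² = 11.9922

$11.99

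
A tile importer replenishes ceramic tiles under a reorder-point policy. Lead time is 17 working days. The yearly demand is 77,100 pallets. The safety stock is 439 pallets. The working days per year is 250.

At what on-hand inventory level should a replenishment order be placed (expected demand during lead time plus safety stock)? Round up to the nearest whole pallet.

Daily demand d = 77,100 / 250 = 308.400 pallets/day
Demand during lead time = 308.400 × 17 = 5,242.80
Reorder point = 5,242.80 + 439 = 5,681.80 → round up

5,682 pallets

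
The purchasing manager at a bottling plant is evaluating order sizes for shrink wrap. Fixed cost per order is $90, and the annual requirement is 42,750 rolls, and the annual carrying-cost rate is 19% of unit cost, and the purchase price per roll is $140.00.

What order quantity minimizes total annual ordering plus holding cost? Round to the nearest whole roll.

Carrying cost H = $140 × 19% = $26.6000/roll/yr
Optimal lot size Q* = (2 × 42,750 × $90 / $26.6)^½ ≈ 537.85

538 rolls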